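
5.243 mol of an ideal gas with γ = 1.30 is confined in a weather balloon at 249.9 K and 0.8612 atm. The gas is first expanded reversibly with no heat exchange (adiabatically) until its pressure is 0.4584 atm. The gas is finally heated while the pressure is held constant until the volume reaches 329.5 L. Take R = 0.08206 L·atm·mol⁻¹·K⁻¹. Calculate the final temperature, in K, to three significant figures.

From PV = nRT: V₁ = nRT₁/P₁ = 124.8 L.
Reversible adiabatic, γ = 1.30: T₂ = T₁·(P₂/P₁)^((γ−1)/γ) = 216.1 K; V₂ = V₁·(P₁/P₂)^(1/γ) = 202.8 L.
Isobaric, so V/T is constant: P₃ = P₂; T₃ = T₂·(V₃/V₂) = 351.1 K.

T₃ ≈ 351 K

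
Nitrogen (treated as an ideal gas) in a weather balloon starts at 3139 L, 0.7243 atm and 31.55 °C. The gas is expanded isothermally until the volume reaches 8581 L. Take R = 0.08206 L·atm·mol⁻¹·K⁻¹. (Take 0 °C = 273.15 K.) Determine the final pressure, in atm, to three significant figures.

Convert: T₁ = 304.7 K.
Isothermal, so P V is constant: T₂ = T₁; P₂ = P₁·(V₁/V₂) = 0.2650 atm.

P₂ ≈ 0.265 atm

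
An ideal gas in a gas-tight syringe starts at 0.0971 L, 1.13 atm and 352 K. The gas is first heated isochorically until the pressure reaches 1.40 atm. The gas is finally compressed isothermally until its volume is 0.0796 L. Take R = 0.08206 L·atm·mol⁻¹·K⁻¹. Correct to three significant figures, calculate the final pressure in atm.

Isochoric, so P/T is constant: V₂ = V₁; T₂ = T₁·(P₂/P₁) = 436.1 K.
Isothermal, so P V is constant: T₃ = T₂; P₃ = P₂·(V₂/V₃) = 1.708 atm.

P₃ ≈ 1.71 atm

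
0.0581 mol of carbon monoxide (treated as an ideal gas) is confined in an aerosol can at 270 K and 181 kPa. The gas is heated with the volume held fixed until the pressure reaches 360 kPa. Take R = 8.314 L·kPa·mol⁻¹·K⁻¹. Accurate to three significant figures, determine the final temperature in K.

From PV = nRT: V₁ = nRT₁/P₁ = 0.7206 L.
Isochoric, so P/T is constant: V₂ = V₁; T₂ = T₁·(P₂/P₁) = 537.0 K.

T₂ ≈ 537 K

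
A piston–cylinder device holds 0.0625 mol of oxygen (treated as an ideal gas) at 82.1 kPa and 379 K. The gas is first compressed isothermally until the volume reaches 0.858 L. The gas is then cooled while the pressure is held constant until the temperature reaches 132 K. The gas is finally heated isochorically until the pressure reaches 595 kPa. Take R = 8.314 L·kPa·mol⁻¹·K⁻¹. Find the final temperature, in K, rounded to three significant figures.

From PV = nRT: V₁ = nRT₁/P₁ = 2.399 L.
Isothermal, so P V is constant: T₂ = T₁; P₂ = P₁·(V₁/V₂) = 229.5 kPa.
P constant ⇒ V ∝ T: P₃ = P₂; V₃ = V₂·(T₃/T₂) = 0.2988 L.
Isochoric, so P/T is constant: V₄ = V₃; T₄ = T₃·(P₄/P₃) = 342.2 K.

T₄ ≈ 342 K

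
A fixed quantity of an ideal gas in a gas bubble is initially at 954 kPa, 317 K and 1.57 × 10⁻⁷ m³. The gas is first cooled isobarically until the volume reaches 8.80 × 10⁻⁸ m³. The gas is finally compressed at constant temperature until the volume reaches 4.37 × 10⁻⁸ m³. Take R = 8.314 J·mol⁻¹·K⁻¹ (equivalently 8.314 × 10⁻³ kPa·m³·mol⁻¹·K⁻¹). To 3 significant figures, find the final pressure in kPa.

Isobaric, so V/T is constant: P₂ = P₁; T₂ = T₁·(V₂/V₁) = 177.7 K.
T constant ⇒ Boyle's law P V = const: T₃ = T₂; P₃ = P₂·(V₂/V₃) = 1921 kPa.

P₃ ≈ 1.92e+03 kPa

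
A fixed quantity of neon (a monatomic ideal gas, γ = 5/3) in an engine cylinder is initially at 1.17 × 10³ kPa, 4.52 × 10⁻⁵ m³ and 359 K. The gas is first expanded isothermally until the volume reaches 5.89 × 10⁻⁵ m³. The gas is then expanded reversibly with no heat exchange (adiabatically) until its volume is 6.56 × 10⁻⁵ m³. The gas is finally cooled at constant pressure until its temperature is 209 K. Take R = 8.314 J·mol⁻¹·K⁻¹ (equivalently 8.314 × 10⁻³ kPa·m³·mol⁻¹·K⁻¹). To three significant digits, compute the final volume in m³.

Isothermal, so P V is constant: T₂ = T₁; P₂ = P₁·(V₁/V₂) = 897.9 kPa.
Adiabatic (γ = 5/3), T V^(γ−1) and P V^γ constant: T₃ = T₂·(V₂/V₃)^(γ−1) = 334.1 K; P₃ = P₂·(V₂/V₃)^γ = 750.3 kPa.
P constant ⇒ V ∝ T: P₄ = P₃; V₄ = V₃·(T₄/T₃) = 4.103e-05 m³.

V₄ ≈ 4.10e-05 m³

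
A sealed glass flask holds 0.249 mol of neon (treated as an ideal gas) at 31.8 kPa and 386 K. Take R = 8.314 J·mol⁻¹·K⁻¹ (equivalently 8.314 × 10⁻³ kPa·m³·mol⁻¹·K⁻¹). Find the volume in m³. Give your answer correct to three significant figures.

PV = nRT ⇒ V = nRT/P = (0.249 × 8.314 × 10⁻³ × 386) / 31.8

V ≈ 0.0251 m³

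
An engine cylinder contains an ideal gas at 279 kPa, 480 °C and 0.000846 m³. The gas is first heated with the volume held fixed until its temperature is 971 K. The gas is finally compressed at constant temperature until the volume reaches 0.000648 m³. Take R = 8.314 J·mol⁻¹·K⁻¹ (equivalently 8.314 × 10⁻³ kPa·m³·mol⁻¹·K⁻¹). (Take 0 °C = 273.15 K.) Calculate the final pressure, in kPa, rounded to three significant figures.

Convert: T₁ = 753.1 K.
Isochoric, so P/T is constant: V₂ = V₁; P₂ = P₁·(T₂/T₁) = 359.7 kPa.
Isothermal, so P V is constant: T₃ = T₂; P₃ = P₂·(V₂/V₃) = 469.6 kPa.

P₃ ≈ 470 kPa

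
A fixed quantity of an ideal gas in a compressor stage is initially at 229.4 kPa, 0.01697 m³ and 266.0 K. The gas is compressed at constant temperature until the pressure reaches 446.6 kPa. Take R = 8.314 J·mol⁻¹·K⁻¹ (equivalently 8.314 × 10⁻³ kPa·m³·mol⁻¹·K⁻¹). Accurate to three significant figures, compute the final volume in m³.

V₂ ≈ 0.00872 m³

T constant ⇒ Boyle's law P V = const: T₂ = T₁; V₂ = V₁·(P₁/P₂) = 0.008717 m³.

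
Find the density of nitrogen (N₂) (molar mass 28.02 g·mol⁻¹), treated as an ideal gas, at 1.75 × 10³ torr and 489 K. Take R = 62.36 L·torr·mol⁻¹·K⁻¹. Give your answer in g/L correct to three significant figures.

ρ = PM/(RT) = (1.75e+03 × 28.02) / (62.36 × 489.0)

ρ ≈ 1.61 g/L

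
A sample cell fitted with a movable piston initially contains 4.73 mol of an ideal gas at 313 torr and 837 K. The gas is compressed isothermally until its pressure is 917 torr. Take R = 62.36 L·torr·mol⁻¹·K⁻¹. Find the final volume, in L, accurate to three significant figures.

V₂ ≈ 269 L

From PV = nRT: V₁ = nRT₁/P₁ = 788.8 L.
Isothermal, so P V is constant: T₂ = T₁; V₂ = V₁·(P₁/P₂) = 269.2 L.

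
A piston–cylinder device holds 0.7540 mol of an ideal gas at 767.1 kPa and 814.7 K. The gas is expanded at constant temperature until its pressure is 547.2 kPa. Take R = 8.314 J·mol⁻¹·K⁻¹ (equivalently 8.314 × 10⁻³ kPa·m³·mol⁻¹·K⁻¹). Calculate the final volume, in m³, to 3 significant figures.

From PV = nRT: V₁ = nRT₁/P₁ = 0.006658 m³.
T constant ⇒ Boyle's law P V = const: T₂ = T₁; V₂ = V₁·(P₁/P₂) = 0.009333 m³.

V₂ ≈ 0.00933 m³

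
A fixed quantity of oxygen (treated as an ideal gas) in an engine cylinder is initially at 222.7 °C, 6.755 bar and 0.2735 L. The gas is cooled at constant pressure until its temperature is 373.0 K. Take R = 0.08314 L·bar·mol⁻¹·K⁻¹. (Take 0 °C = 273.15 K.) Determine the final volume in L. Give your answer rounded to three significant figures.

V₂ ≈ 0.206 L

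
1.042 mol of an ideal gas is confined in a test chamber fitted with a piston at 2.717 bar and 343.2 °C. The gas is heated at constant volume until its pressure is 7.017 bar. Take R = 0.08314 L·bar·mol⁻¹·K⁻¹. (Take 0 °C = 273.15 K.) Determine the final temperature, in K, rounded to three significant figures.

T₂ ≈ 1.59e+03 K

Convert: T₁ = 616.3 K.
From PV = nRT: V₁ = nRT₁/P₁ = 19.65 L.
Isochoric, so P/T is constant: V₂ = V₁; T₂ = T₁·(P₂/P₁) = 1592 K.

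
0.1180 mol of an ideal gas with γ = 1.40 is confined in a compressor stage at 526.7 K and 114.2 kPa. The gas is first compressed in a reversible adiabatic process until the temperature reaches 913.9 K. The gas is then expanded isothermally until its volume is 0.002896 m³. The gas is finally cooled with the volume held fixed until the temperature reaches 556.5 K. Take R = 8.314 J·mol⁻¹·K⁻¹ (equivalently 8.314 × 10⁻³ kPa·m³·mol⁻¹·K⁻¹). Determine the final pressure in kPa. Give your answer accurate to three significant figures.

From PV = nRT: V₁ = nRT₁/P₁ = 0.004525 m³.
Reversible adiabatic, γ = 1.40: P₂ = P₁·(T₂/T₁)^(γ/(γ−1)) = 785.9 kPa; V₂ = V₁·(T₁/T₂)^(1/(γ−1)) = 0.001141 m³.
T constant ⇒ Boyle's law P V = const: T₃ = T₂; P₃ = P₂·(V₂/V₃) = 309.6 kPa.
V constant ⇒ P ∝ T: V₄ = V₃; P₄ = P₃·(T₄/T₃) = 188.5 kPa.

P₄ ≈ 189 kPa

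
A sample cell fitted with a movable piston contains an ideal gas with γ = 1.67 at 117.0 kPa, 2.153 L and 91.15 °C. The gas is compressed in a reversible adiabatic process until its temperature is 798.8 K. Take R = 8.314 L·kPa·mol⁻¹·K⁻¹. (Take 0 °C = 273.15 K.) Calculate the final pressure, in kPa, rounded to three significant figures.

P₂ ≈ 828 kPa

Convert: T₁ = 364.3 K.
Reversible adiabatic, γ = 1.67: P₂ = P₁·(T₂/T₁)^(γ/(γ−1)) = 828.1 kPa; V₂ = V₁·(T₁/T₂)^(1/(γ−1)) = 0.6670 L.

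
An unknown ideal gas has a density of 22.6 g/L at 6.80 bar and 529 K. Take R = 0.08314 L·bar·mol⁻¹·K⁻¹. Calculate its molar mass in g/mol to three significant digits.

ρ = PM/(RT) ⇒ M = ρRT/P = (22.6 × 0.08314 × 529.0) / 6.80

M ≈ 146 g/mol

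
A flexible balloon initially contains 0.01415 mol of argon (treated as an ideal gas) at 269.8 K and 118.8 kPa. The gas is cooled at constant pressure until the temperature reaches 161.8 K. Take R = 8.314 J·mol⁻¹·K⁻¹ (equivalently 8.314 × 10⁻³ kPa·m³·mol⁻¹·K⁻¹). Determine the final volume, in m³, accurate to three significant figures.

V₂ ≈ 0.000160 m³

From PV = nRT: V₁ = nRT₁/P₁ = 0.0002672 m³.
P constant ⇒ V ∝ T: P₂ = P₁; V₂ = V₁·(T₂/T₁) = 0.0001602 m³.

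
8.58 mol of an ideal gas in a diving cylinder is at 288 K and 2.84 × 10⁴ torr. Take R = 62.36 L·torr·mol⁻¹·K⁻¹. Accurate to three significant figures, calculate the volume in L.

PV = nRT ⇒ V = nRT/P = (8.58 × 62.36 × 288) / 2.84e+04

V ≈ 5.43 L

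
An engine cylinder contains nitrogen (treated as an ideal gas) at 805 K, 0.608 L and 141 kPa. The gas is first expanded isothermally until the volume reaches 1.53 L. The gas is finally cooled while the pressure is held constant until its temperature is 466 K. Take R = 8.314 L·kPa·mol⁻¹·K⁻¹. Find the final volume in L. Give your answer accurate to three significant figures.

Isothermal, so P V is constant: T₂ = T₁; P₂ = P₁·(V₁/V₂) = 56.03 kPa.
P constant ⇒ V ∝ T: P₃ = P₂; V₃ = V₂·(T₃/T₂) = 0.8857 L.

V₃ ≈ 0.886 L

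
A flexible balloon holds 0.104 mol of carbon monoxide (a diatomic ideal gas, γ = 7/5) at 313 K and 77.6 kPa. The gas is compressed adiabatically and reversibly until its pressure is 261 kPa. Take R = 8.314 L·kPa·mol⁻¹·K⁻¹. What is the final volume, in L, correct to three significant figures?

From PV = nRT: V₁ = nRT₁/P₁ = 3.488 L.
Reversible adiabatic, γ = 7/5: T₂ = T₁·(P₂/P₁)^((γ−1)/γ) = 442.6 K; V₂ = V₁·(P₁/P₂)^(1/γ) = 1.466 L.

V₂ ≈ 1.47 L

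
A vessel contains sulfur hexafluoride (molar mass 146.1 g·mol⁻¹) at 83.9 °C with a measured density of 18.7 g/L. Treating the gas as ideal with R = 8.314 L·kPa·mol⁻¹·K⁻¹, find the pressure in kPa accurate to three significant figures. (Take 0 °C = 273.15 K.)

P ≈ 380 kPa

ρ = PM/(RT) ⇒ P = ρRT/M = (18.7 × 8.314 × 357.0) / 146.1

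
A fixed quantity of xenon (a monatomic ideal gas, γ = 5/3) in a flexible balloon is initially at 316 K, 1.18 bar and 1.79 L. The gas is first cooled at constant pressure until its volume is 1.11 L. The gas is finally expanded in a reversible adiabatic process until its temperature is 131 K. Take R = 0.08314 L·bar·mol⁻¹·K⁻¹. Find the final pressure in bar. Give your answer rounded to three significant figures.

Isobaric, so V/T is constant: P₂ = P₁; T₂ = T₁·(V₂/V₁) = 196.0 K.
Reversible adiabatic, γ = 5/3: P₃ = P₂·(T₃/T₂)^(γ/(γ−1)) = 0.4312 bar; V₃ = V₂·(T₂/T₃)^(1/(γ−1)) = 2.031 L.

P₃ ≈ 0.431 bar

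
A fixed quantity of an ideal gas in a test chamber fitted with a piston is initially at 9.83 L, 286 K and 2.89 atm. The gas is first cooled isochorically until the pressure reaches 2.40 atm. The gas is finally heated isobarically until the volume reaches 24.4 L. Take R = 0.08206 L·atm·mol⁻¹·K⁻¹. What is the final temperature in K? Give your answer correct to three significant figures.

T₃ ≈ 590 K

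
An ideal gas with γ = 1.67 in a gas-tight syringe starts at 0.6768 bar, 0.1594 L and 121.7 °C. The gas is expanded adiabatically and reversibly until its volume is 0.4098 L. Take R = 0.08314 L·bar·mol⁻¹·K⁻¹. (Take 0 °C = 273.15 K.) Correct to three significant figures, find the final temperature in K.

T₂ ≈ 210 K

Convert: T₁ = 394.8 K.
Adiabatic (γ = 1.67), T V^(γ−1) and P V^γ constant: T₂ = T₁·(V₁/V₂)^(γ−1) = 209.7 K; P₂ = P₁·(V₁/V₂)^γ = 0.1398 bar.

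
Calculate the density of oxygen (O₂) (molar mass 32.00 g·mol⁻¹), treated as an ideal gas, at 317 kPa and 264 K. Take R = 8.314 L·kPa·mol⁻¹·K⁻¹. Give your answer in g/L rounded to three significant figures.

ρ = PM/(RT) = (317 × 32.00) / (8.314 × 264.0)

ρ ≈ 4.62 g/L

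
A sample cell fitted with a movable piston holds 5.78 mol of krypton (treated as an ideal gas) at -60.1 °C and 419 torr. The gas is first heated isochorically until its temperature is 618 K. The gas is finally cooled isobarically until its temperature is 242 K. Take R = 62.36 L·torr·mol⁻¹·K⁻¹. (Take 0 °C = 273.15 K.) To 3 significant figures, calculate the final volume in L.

V₃ ≈ 71.8 L

Convert: T₁ = 213.0 K.
From PV = nRT: V₁ = nRT₁/P₁ = 183.3 L.
Isochoric, so P/T is constant: V₂ = V₁; P₂ = P₁·(T₂/T₁) = 1215 torr.
P constant ⇒ V ∝ T: P₃ = P₂; V₃ = V₂·(T₃/T₂) = 71.77 L.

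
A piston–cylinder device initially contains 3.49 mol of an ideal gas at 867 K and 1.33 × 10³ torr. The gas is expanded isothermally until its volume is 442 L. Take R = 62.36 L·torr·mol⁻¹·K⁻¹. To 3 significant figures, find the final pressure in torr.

From PV = nRT: V₁ = nRT₁/P₁ = 141.9 L.
Isothermal, so P V is constant: T₂ = T₁; P₂ = P₁·(V₁/V₂) = 426.9 torr.

P₂ ≈ 427 torr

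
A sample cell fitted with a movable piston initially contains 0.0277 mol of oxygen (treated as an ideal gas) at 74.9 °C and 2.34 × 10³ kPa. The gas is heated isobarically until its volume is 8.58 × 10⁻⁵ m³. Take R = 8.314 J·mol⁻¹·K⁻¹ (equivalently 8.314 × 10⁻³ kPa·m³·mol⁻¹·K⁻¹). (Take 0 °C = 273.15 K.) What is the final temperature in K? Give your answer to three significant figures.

Convert: T₁ = 348.0 K.
From PV = nRT: V₁ = nRT₁/P₁ = 3.425e-05 m³.
P constant ⇒ V ∝ T: P₂ = P₁; T₂ = T₁·(V₂/V₁) = 871.8 K.

T₂ ≈ 872 K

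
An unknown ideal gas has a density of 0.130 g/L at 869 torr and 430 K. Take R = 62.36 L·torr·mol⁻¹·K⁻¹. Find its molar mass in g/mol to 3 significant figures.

M ≈ 4.01 g/mol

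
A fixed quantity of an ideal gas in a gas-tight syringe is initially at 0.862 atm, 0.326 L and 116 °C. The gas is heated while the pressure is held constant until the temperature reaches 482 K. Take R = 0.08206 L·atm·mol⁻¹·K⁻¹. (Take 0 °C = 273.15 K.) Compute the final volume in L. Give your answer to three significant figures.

Convert: T₁ = 389.1 K.
P constant ⇒ V ∝ T: P₂ = P₁; V₂ = V₁·(T₂/T₁) = 0.4038 L.

V₂ ≈ 0.404 L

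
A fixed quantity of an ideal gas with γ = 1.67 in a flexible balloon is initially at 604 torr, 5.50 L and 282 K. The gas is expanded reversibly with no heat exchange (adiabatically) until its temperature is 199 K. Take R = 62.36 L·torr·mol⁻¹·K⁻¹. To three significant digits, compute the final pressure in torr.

P₂ ≈ 253 torr

Adiabatic (γ = 1.67), T V^(γ−1) and P V^γ constant: P₂ = P₁·(T₂/T₁)^(γ/(γ−1)) = 253.3 torr; V₂ = V₁·(T₁/T₂)^(1/(γ−1)) = 9.254 L.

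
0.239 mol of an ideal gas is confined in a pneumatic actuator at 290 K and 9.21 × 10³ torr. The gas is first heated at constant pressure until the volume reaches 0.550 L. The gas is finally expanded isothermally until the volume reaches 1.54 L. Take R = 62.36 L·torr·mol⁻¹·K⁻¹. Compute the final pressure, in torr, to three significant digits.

From PV = nRT: V₁ = nRT₁/P₁ = 0.4693 L.
Isobaric, so V/T is constant: P₂ = P₁; T₂ = T₁·(V₂/V₁) = 339.9 K.
T constant ⇒ Boyle's law P V = const: T₃ = T₂; P₃ = P₂·(V₂/V₃) = 3289 torr.

P₃ ≈ 3.29e+03 torr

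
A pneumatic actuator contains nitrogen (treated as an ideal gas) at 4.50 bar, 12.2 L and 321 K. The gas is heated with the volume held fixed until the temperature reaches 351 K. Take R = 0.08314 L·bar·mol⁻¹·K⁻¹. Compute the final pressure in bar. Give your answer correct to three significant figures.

P₂ ≈ 4.92 bar

V constant ⇒ P ∝ T: V₂ = V₁; P₂ = P₁·(T₂/T₁) = 4.921 bar.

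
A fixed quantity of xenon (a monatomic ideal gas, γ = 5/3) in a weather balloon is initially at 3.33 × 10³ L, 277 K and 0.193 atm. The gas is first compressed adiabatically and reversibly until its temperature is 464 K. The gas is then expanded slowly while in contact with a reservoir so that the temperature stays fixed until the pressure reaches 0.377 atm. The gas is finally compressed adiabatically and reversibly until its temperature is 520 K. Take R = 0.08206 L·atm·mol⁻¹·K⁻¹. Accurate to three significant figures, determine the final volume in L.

V₄ ≈ 2.41e+03 L

Reversible adiabatic, γ = 5/3: P₂ = P₁·(T₂/T₁)^(γ/(γ−1)) = 0.7009 atm; V₂ = V₁·(T₁/T₂)^(1/(γ−1)) = 1536 L.
T constant ⇒ Boyle's law P V = const: T₃ = T₂; V₃ = V₂·(P₂/P₃) = 2856 L.
Adiabatic (γ = 5/3), T V^(γ−1) and P V^γ constant: P₄ = P₃·(T₄/T₃)^(γ/(γ−1)) = 0.5013 atm; V₄ = V₃·(T₃/T₄)^(1/(γ−1)) = 2407 L.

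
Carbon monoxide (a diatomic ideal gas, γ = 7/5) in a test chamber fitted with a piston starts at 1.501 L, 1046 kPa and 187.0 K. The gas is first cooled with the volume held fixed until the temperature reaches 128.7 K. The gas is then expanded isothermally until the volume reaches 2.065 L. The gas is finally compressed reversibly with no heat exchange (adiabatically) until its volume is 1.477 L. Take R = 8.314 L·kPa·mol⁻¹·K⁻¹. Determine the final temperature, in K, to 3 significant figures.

V constant ⇒ P ∝ T: V₂ = V₁; P₂ = P₁·(T₂/T₁) = 719.9 kPa.
Isothermal, so P V is constant: T₃ = T₂; P₃ = P₂·(V₂/V₃) = 523.3 kPa.
Reversible adiabatic, γ = 7/5: T₄ = T₃·(V₃/V₄)^(γ−1) = 147.2 K; P₄ = P₃·(V₃/V₄)^γ = 836.5 kPa.

T₄ ≈ 147 K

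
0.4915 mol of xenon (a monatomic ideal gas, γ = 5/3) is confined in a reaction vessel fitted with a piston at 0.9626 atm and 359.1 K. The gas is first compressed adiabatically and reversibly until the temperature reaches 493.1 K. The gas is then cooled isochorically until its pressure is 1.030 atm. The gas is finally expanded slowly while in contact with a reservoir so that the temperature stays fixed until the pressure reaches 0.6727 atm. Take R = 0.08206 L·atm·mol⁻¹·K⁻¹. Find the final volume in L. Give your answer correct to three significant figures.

From PV = nRT: V₁ = nRT₁/P₁ = 15.05 L.
Adiabatic (γ = 5/3), T V^(γ−1) and P V^γ constant: P₂ = P₁·(T₂/T₁)^(γ/(γ−1)) = 2.127 atm; V₂ = V₁·(T₁/T₂)^(1/(γ−1)) = 9.351 L.
Isochoric, so P/T is constant: V₃ = V₂; T₃ = T₂·(P₃/P₂) = 238.8 K.
T constant ⇒ Boyle's law P V = const: T₄ = T₃; V₄ = V₃·(P₃/P₄) = 14.32 L.

V₄ ≈ 14.3 L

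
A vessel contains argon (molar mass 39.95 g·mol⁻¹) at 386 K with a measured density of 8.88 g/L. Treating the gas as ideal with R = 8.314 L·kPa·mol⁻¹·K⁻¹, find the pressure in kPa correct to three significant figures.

P ≈ 713 kPa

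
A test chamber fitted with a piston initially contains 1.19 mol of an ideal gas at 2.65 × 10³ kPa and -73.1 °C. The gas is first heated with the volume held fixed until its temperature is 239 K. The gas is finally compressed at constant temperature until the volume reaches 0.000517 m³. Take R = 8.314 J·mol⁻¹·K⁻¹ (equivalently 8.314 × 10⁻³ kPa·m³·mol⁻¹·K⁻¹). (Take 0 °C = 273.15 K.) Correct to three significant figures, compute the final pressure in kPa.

P₃ ≈ 4.57e+03 kPa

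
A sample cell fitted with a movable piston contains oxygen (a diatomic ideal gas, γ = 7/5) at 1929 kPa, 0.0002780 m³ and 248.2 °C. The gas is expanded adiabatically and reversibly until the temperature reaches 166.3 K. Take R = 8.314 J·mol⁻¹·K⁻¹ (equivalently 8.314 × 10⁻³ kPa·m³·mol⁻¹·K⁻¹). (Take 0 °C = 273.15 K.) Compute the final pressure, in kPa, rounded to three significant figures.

P₂ ≈ 35.4 kPa

Convert: T₁ = 521.3 K.
Reversible adiabatic, γ = 7/5: P₂ = P₁·(T₂/T₁)^(γ/(γ−1)) = 35.36 kPa; V₂ = V₁·(T₁/T₂)^(1/(γ−1)) = 0.004838 m³.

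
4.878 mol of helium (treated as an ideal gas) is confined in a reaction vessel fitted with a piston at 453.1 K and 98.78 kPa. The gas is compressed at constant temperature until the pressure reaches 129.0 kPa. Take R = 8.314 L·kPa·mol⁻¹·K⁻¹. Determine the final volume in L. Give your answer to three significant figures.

V₂ ≈ 142 L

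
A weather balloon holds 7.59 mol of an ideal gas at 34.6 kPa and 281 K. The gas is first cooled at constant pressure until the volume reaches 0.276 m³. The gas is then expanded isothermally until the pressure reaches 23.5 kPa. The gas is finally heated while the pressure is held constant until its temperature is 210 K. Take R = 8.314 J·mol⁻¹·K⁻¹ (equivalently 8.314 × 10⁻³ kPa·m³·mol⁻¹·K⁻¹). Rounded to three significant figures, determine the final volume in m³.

V₄ ≈ 0.564 m³

From PV = nRT: V₁ = nRT₁/P₁ = 0.5125 m³.
Isobaric, so V/T is constant: P₂ = P₁; T₂ = T₁·(V₂/V₁) = 151.3 K.
T constant ⇒ Boyle's law P V = const: T₃ = T₂; V₃ = V₂·(P₂/P₃) = 0.4064 m³.
Isobaric, so V/T is constant: P₄ = P₃; V₄ = V₃·(T₄/T₃) = 0.5639 m³.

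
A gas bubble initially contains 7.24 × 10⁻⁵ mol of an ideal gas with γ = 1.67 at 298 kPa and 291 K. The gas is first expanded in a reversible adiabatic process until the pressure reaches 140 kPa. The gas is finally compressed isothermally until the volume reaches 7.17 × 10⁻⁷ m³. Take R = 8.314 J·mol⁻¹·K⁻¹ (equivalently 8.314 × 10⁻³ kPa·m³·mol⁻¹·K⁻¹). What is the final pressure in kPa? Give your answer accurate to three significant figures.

From PV = nRT: V₁ = nRT₁/P₁ = 5.878e-07 m³.
Reversible adiabatic, γ = 1.67: T₂ = T₁·(P₂/P₁)^((γ−1)/γ) = 214.9 K; V₂ = V₁·(P₁/P₂)^(1/γ) = 9.240e-07 m³.
T constant ⇒ Boyle's law P V = const: T₃ = T₂; P₃ = P₂·(V₂/V₃) = 180.4 kPa.

P₃ ≈ 180 kPa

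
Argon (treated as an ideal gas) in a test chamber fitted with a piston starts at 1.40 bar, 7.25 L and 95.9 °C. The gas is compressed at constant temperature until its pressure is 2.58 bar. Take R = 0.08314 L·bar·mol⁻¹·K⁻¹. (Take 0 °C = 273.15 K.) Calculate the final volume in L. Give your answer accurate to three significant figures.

Convert: T₁ = 369.0 K.
T constant ⇒ Boyle's law P V = const: T₂ = T₁; V₂ = V₁·(P₁/P₂) = 3.934 L.

V₂ ≈ 3.93 L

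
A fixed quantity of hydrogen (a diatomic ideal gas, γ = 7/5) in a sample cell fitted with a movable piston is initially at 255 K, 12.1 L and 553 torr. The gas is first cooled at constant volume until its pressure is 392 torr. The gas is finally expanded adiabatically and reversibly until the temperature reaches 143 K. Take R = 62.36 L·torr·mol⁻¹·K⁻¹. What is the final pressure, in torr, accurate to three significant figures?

P₃ ≈ 173 torr

Isochoric, so P/T is constant: V₂ = V₁; T₂ = T₁·(P₂/P₁) = 180.8 K.
Reversible adiabatic, γ = 7/5: P₃ = P₂·(T₃/T₂)^(γ/(γ−1)) = 172.6 torr; V₃ = V₂·(T₂/T₃)^(1/(γ−1)) = 21.74 L.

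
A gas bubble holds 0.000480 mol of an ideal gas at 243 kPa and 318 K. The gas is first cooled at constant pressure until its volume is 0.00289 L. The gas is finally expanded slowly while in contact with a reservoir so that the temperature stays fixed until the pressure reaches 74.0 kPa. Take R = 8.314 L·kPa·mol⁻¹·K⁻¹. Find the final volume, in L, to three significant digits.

From PV = nRT: V₁ = nRT₁/P₁ = 0.005222 L.
P constant ⇒ V ∝ T: P₂ = P₁; T₂ = T₁·(V₂/V₁) = 176.0 K.
T constant ⇒ Boyle's law P V = const: T₃ = T₂; V₃ = V₂·(P₂/P₃) = 0.009490 L.

V₃ ≈ 0.00949 L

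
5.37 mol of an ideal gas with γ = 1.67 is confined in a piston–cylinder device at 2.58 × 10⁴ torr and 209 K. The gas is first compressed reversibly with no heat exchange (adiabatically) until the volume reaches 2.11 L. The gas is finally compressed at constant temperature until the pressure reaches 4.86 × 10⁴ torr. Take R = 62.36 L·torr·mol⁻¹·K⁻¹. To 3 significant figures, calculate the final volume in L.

V₃ ≈ 1.70 L

From PV = nRT: V₁ = nRT₁/P₁ = 2.713 L.
Adiabatic (γ = 1.67), T V^(γ−1) and P V^γ constant: T₂ = T₁·(V₁/V₂)^(γ−1) = 247.3 K; P₂ = P₁·(V₁/V₂)^γ = 3.925e+04 torr.
Isothermal, so P V is constant: T₃ = T₂; V₃ = V₂·(P₂/P₃) = 1.704 L.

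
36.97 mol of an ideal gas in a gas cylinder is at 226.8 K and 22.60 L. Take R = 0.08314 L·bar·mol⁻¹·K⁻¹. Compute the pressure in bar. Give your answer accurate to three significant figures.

P ≈ 30.8 bar

PV = nRT ⇒ P = nRT/V = (36.97 × 0.08314 × 226.8) / 22.60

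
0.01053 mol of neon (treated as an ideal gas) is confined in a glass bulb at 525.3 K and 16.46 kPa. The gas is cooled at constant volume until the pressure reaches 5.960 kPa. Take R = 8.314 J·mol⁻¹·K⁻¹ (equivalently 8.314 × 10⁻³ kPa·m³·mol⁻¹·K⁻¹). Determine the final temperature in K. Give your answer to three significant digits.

T₂ ≈ 190 K

From PV = nRT: V₁ = nRT₁/P₁ = 0.002794 m³.
V constant ⇒ P ∝ T: V₂ = V₁; T₂ = T₁·(P₂/P₁) = 190.2 K.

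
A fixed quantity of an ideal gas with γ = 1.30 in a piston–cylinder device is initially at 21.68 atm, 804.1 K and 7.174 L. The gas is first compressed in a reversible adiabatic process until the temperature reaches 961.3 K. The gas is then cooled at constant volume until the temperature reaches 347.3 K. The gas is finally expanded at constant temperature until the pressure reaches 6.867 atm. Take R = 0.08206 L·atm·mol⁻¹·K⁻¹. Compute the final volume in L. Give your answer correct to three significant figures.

Adiabatic (γ = 1.30), T V^(γ−1) and P V^γ constant: P₂ = P₁·(T₂/T₁)^(γ/(γ−1)) = 47.00 atm; V₂ = V₁·(T₁/T₂)^(1/(γ−1)) = 3.956 L.
V constant ⇒ P ∝ T: V₃ = V₂; P₃ = P₂·(T₃/T₂) = 16.98 atm.
T constant ⇒ Boyle's law P V = const: T₄ = T₃; V₄ = V₃·(P₃/P₄) = 9.782 L.

V₄ ≈ 9.78 L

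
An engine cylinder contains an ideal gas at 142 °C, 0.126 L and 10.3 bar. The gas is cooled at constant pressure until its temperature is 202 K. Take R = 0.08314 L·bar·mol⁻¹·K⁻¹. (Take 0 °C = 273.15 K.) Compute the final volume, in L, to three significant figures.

V₂ ≈ 0.0613 L

Convert: T₁ = 415.1 K.
Isobaric, so V/T is constant: P₂ = P₁; V₂ = V₁·(T₂/T₁) = 0.06131 L.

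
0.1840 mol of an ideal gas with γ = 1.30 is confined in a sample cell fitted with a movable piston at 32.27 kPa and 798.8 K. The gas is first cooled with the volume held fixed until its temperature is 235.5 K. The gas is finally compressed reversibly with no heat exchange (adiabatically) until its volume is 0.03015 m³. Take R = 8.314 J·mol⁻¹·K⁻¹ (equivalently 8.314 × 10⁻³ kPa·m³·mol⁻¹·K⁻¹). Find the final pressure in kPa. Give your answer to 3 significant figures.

From PV = nRT: V₁ = nRT₁/P₁ = 0.03787 m³.
V constant ⇒ P ∝ T: V₂ = V₁; P₂ = P₁·(T₂/T₁) = 9.514 kPa.
Adiabatic (γ = 1.30), T V^(γ−1) and P V^γ constant: T₃ = T₂·(V₂/V₃)^(γ−1) = 252.2 K; P₃ = P₂·(V₂/V₃)^γ = 12.79 kPa.

P₃ ≈ 12.8 kPa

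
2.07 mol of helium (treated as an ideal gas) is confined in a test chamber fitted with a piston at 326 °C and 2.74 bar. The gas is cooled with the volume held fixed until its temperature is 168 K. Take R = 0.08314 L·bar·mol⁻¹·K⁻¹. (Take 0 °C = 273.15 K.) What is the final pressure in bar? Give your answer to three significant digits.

P₂ ≈ 0.768 bar

Convert: T₁ = 599.1 K.
From PV = nRT: V₁ = nRT₁/P₁ = 37.63 L.
Isochoric, so P/T is constant: V₂ = V₁; P₂ = P₁·(T₂/T₁) = 0.7683 bar.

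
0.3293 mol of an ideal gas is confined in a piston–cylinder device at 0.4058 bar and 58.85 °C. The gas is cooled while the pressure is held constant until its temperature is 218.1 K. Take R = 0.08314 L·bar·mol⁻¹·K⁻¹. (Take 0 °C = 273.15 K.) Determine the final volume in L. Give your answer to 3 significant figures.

Convert: T₁ = 332.0 K.
From PV = nRT: V₁ = nRT₁/P₁ = 22.40 L.
P constant ⇒ V ∝ T: P₂ = P₁; V₂ = V₁·(T₂/T₁) = 14.71 L.

V₂ ≈ 14.7 L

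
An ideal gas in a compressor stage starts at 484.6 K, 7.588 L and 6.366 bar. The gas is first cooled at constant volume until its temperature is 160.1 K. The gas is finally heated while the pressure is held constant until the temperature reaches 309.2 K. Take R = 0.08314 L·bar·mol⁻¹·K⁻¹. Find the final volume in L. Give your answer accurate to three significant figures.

Isochoric, so P/T is constant: V₂ = V₁; P₂ = P₁·(T₂/T₁) = 2.103 bar.
P constant ⇒ V ∝ T: P₃ = P₂; V₃ = V₂·(T₃/T₂) = 14.65 L.

V₃ ≈ 14.7 L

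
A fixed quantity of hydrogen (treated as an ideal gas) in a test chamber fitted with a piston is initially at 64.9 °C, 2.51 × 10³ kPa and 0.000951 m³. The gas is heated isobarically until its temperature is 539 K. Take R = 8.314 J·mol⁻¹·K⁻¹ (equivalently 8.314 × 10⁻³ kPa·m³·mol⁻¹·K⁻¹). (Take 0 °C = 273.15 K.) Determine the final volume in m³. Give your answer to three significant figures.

V₂ ≈ 0.00152 m³

Convert: T₁ = 338.0 K.
Isobaric, so V/T is constant: P₂ = P₁; V₂ = V₁·(T₂/T₁) = 0.001516 m³.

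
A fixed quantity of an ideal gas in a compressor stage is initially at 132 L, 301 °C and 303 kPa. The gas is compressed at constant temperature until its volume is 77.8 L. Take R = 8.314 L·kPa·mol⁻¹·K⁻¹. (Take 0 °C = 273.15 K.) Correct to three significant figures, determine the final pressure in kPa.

P₂ ≈ 514 kPa

Convert: T₁ = 574.1 K.
T constant ⇒ Boyle's law P V = const: T₂ = T₁; P₂ = P₁·(V₁/V₂) = 514.1 kPa.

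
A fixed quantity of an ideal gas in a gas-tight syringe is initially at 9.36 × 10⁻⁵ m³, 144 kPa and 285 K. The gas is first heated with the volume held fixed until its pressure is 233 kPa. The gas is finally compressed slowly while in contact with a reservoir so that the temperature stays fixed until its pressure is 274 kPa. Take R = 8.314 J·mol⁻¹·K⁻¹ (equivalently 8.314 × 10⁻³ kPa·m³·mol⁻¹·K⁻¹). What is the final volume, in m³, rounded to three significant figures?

Isochoric, so P/T is constant: V₂ = V₁; T₂ = T₁·(P₂/P₁) = 461.1 K.
Isothermal, so P V is constant: T₃ = T₂; V₃ = V₂·(P₂/P₃) = 7.959e-05 m³.

V₃ ≈ 7.96e-05 m³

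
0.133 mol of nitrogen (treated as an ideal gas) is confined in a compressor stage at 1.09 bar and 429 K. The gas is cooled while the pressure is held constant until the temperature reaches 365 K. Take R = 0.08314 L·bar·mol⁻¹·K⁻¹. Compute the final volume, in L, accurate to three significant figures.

From PV = nRT: V₁ = nRT₁/P₁ = 4.352 L.
P constant ⇒ V ∝ T: P₂ = P₁; V₂ = V₁·(T₂/T₁) = 3.703 L.

V₂ ≈ 3.70 L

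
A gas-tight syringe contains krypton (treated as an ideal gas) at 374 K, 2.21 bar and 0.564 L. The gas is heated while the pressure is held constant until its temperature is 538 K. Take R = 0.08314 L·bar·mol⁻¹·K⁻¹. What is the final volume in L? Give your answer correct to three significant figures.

V₂ ≈ 0.811 L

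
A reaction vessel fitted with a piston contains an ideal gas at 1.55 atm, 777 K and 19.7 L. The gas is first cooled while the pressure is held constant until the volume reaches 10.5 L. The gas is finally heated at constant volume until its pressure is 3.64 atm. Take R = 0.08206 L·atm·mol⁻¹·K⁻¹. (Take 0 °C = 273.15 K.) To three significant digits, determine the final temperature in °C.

P constant ⇒ V ∝ T: P₂ = P₁; T₂ = T₁·(V₂/V₁) = 414.1 K.
V constant ⇒ P ∝ T: V₃ = V₂; T₃ = T₂·(P₃/P₂) = 972.6 K.

T₃ ≈ 699 °C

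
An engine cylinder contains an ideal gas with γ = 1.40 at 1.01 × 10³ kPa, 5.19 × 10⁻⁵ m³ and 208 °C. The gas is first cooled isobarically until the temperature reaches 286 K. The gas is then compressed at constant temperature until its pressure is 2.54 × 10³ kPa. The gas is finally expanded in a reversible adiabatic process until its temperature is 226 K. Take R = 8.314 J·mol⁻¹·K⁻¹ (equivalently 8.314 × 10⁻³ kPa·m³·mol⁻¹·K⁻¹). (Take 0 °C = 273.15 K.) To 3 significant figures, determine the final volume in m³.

V₄ ≈ 2.21e-05 m³

Convert: T₁ = 481.1 K.
Isobaric, so V/T is constant: P₂ = P₁; V₂ = V₁·(T₂/T₁) = 3.085e-05 m³.
Isothermal, so P V is constant: T₃ = T₂; V₃ = V₂·(P₂/P₃) = 1.227e-05 m³.
Adiabatic (γ = 1.40), T V^(γ−1) and P V^γ constant: P₄ = P₃·(T₄/T₃)^(γ/(γ−1)) = 1114 kPa; V₄ = V₃·(T₃/T₄)^(1/(γ−1)) = 2.210e-05 m³.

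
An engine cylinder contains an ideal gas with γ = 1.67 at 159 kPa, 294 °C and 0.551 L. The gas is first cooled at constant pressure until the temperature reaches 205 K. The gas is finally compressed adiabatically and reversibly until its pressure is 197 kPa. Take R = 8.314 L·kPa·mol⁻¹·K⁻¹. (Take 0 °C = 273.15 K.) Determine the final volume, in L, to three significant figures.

V₃ ≈ 0.175 L

Convert: T₁ = 567.1 K.
Isobaric, so V/T is constant: P₂ = P₁; V₂ = V₁·(T₂/T₁) = 0.1992 L.
Reversible adiabatic, γ = 1.67: T₃ = T₂·(P₃/P₂)^((γ−1)/γ) = 223.4 K; V₃ = V₂·(P₂/P₃)^(1/γ) = 0.1752 L.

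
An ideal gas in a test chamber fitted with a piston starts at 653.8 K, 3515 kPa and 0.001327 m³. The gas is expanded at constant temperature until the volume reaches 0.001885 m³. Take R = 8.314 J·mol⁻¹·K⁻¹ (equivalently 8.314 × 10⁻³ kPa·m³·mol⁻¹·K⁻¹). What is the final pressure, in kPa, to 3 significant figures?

P₂ ≈ 2.47e+03 kPa

T constant ⇒ Boyle's law P V = const: T₂ = T₁; P₂ = P₁·(V₁/V₂) = 2474 kPa.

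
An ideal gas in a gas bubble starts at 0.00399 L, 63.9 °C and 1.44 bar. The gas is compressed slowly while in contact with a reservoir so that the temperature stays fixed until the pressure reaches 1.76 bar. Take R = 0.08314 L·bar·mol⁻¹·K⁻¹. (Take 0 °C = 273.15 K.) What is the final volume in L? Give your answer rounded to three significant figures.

Convert: T₁ = 337.0 K.
Isothermal, so P V is constant: T₂ = T₁; V₂ = V₁·(P₁/P₂) = 0.003265 L.

V₂ ≈ 0.00326 L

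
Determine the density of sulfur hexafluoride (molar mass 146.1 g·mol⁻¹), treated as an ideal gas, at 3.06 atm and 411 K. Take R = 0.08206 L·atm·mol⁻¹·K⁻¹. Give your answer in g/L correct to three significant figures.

ρ ≈ 13.3 g/L

ρ = PM/(RT) = (3.06 × 146.1) / (0.08206 × 411.0)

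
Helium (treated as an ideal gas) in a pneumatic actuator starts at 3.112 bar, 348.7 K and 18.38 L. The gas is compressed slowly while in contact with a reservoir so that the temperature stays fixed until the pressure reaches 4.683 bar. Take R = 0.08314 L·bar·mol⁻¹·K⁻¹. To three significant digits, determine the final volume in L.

V₂ ≈ 12.2 L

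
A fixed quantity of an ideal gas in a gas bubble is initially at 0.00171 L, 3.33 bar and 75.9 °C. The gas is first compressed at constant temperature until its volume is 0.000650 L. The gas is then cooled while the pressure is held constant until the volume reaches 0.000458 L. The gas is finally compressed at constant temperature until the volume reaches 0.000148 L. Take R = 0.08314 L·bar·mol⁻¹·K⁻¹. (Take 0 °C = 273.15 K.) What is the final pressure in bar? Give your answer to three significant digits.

P₄ ≈ 27.1 bar

Convert: T₁ = 349.0 K.
Isothermal, so P V is constant: T₂ = T₁; P₂ = P₁·(V₁/V₂) = 8.760 bar.
P constant ⇒ V ∝ T: P₃ = P₂; T₃ = T₂·(V₃/V₂) = 245.9 K.
Isothermal, so P V is constant: T₄ = T₃; P₄ = P₃·(V₃/V₄) = 27.11 bar.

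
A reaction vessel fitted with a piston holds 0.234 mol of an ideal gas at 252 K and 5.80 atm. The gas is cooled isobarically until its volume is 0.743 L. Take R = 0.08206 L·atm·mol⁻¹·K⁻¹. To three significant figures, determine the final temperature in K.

From PV = nRT: V₁ = nRT₁/P₁ = 0.8343 L.
P constant ⇒ V ∝ T: P₂ = P₁; T₂ = T₁·(V₂/V₁) = 224.4 K.

T₂ ≈ 224 K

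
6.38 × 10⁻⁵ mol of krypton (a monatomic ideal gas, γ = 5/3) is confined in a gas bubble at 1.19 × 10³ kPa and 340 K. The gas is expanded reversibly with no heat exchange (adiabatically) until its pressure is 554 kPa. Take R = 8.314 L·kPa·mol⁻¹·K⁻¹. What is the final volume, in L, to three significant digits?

V₂ ≈ 0.000240 L

From PV = nRT: V₁ = nRT₁/P₁ = 0.0001516 L.
Adiabatic (γ = 5/3), T V^(γ−1) and P V^γ constant: T₂ = T₁·(P₂/P₁)^((γ−1)/γ) = 250.4 K; V₂ = V₁·(P₁/P₂)^(1/γ) = 0.0002398 L.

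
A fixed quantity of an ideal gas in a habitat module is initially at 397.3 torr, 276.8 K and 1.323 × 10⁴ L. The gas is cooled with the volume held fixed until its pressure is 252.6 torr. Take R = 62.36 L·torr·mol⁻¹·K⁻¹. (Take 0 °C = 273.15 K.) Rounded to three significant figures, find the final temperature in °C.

V constant ⇒ P ∝ T: V₂ = V₁; T₂ = T₁·(P₂/P₁) = 176.0 K.

T₂ ≈ -97.2 °C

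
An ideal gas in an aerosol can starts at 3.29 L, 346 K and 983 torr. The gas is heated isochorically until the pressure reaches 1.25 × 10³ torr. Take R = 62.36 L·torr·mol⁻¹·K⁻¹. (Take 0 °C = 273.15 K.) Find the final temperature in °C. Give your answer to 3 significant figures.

T₂ ≈ 167 °C

V constant ⇒ P ∝ T: V₂ = V₁; T₂ = T₁·(P₂/P₁) = 440.0 K.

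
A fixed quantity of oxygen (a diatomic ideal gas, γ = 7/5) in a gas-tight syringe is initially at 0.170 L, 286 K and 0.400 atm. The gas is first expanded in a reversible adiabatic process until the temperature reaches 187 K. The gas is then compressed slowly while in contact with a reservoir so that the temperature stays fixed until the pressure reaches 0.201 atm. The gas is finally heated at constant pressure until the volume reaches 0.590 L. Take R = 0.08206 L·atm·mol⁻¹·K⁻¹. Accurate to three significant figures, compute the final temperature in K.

T₄ ≈ 499 K

Reversible adiabatic, γ = 7/5: P₂ = P₁·(T₂/T₁)^(γ/(γ−1)) = 0.09041 atm; V₂ = V₁·(T₁/T₂)^(1/(γ−1)) = 0.4918 L.
T constant ⇒ Boyle's law P V = const: T₃ = T₂; V₃ = V₂·(P₂/P₃) = 0.2212 L.
Isobaric, so V/T is constant: P₄ = P₃; T₄ = T₃·(V₄/V₃) = 498.8 K.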